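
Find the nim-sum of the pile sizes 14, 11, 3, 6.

Compute the nim-sum pairwise:
14 ⊕ 11 = 5
5 ⊕ 3 = 6
6 ⊕ 6 = 0

0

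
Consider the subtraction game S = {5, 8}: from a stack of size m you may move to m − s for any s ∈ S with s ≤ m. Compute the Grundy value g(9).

1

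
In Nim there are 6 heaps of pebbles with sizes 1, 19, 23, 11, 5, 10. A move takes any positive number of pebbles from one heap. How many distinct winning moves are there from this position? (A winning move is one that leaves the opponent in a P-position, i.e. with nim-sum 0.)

5

Write each in binary and XOR column by column:
  00001  (1)
  10011  (19)
  10111  (23)
  01011  (11)
  00101  (5)
  01010  (10)
  -----
  00001  (1)
The overall nim-sum is X = 1. A heap of size p has a winning move iff p XOR X < p (reduce it to p XOR X).
  1: 1 XOR 1 = 0 < 1 — winning move (to 0).
  19: 19 XOR 1 = 18 < 19 — winning move (to 18).
  23: 23 XOR 1 = 22 < 23 — winning move (to 22).
  11: 11 XOR 1 = 10 < 11 — winning move (to 10).
  5: 5 XOR 1 = 4 < 5 — winning move (to 4).
  10: 10 XOR 1 = 11 ≥ 10 — no move.
That gives 5 winning moves.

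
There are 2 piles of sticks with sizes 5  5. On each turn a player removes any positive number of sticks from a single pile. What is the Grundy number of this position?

0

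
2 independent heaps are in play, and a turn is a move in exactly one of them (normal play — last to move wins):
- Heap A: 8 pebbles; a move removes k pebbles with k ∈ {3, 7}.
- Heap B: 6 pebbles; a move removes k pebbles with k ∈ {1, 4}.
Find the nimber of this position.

For heap A, compute g(0), g(1), … with moves {3, 7}:
k:     0  1  2  3  4  5  6  7  8
g(k):  0  0  0  1  1  1  0  2  2
So g(8) = 2.
Grundy values for heap B (subtraction set {1, 4}):
k:     0  1  2  3  4  5  6
g(k):  0  1  0  1  2  0  1
So g(6) = 1.
By the Sprague-Grundy theorem, the Grundy value of a sum of independent games is the XOR of the component values.
Combined value = 2 XOR 1 = 3.

3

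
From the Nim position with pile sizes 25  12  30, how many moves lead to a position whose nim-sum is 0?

Write each in binary and XOR column by column:
  11001  (25)
  01100  (12)
  11110  (30)
  -----
  01011  (11)
The overall nim-sum is X = 11. A pile of size p has a winning move iff p XOR X < p (reduce it to p XOR X).
  25: 25 XOR 11 = 18 < 25 — winning move (to 18).
  12: 12 XOR 11 = 7 < 12 — winning move (to 7).
  30: 30 XOR 11 = 21 < 30 — winning move (to 21).
That gives 3 winning moves.

3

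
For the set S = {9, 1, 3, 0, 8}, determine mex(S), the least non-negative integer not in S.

The values 0, 1 are all present; 2 is the first non-negative integer missing from the set.

2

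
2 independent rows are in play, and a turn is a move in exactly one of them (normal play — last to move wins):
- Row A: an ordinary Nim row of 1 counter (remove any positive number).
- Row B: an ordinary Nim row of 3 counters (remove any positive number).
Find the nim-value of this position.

Row A is a plain Nim row of size 1, so its Grundy value is 1.
Row B is a plain Nim row of size 3, so its Grundy value is 3.
By the Sprague-Grundy theorem, the Grundy value of a sum of independent games is the XOR of the component values.
Combined value = 1 XOR 3 = 2.

2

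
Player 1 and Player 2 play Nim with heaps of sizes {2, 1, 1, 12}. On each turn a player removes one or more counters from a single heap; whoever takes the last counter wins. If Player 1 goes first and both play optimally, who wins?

Player 1 wins

Nim-sum: 2 ⊕ 1 ⊕ 1 ⊕ 12 = 14.
The nim-sum is 14 ≠ 0, so this is an N-position: the player to move can win; Player 1 has a winning move.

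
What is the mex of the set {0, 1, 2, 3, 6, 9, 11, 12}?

The values 0, 1, 2, 3 are all present; 4 is the first non-negative integer missing from the set.

4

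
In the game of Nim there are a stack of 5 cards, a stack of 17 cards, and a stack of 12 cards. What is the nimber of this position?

24

Nim-sum: 5 ⊕ 17 ⊕ 12 = 24.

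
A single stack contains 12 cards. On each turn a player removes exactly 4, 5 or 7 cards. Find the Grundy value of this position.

Grundy values for subtraction set {4, 5, 7}:
k:     0  1  2  3  4  5  6  7  8  9 10 11 12
g(k):  0  0  0  0  1  1  1  1  2  2  2  0  0
So g(12) = 0.

0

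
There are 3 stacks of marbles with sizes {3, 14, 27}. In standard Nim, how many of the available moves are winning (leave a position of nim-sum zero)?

Write each in binary and XOR column by column:
  00011  (3)
  01110  (14)
  11011  (27)
  -----
  10110  (22)
The overall nim-sum is X = 22. A stack of size p has a winning move iff p XOR X < p (reduce it to p XOR X).
  3: 3 XOR 22 = 21 ≥ 3 — no move.
  14: 14 XOR 22 = 24 ≥ 14 — no move.
  27: 27 XOR 22 = 13 < 27 — winning move (to 13).
That gives 1 winning move.

1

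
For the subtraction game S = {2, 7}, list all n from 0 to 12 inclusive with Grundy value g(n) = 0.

0, 1, 4, 5, 9, 10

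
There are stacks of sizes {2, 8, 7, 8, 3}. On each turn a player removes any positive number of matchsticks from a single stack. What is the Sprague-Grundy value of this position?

6

Nim-sum: 2 XOR 8 XOR 7 XOR 8 XOR 3 = 6.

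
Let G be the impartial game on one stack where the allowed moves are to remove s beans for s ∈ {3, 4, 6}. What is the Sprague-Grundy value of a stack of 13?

1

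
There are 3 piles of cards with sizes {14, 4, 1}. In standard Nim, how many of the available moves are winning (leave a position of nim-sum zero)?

Nim-sum: 14 ^ 4 ^ 1 = 11.
The overall nim-sum is X = 11. A pile of size p has a winning move iff p XOR X < p (reduce it to p XOR X).
  14: 14 XOR 11 = 5 < 14 — winning move (to 5).
  4: 4 XOR 11 = 15 ≥ 4 — no move.
  1: 1 XOR 11 = 10 ≥ 1 — no move.
That gives 1 winning move.

1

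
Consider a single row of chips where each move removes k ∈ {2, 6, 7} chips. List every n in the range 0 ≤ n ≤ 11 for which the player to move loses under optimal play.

Grundy values for subtraction set {2, 6, 7}:
g(0) = mex{} = 0
g(1) = mex{} = 0
g(2) = mex{0} = 1
g(3) = mex{0} = 1
g(4) = mex{1} = 0
g(5) = mex{1} = 0
g(6) = mex{0} = 1
g(7) = mex{0} = 1
g(8) = mex{0,1} = 2
g(9) = mex{1} = 0
g(10) = mex{0,1,2} = 3
g(11) = mex{0} = 1
The P-positions (g = 0) in 0..11 are 0, 1, 4, 5, 9.

0, 1, 4, 5, 9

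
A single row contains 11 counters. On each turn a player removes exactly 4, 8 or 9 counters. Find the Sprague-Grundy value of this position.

Build the Grundy sequence with g(k) = mex{g(k−s) : s ∈ {4, 8, 9}, s ≤ k}:
k:     0  1  2  3  4  5  6  7  8  9 10 11
g(k):  0  0  0  0  1  1  1  1  2  2  2  2
So g(11) = 2.

2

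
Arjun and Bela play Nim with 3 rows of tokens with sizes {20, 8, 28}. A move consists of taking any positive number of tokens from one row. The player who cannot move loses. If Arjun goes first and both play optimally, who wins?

Bela wins

Bitwise XOR of the heap sizes:
  10100  (20)
  01000  (8)
  11100  (28)
  -----
  00000  (0)
The nim-sum is 0, so this is a P-position: the player to move is in a losing position under optimal play; Arjun is about to move from it and so loses — Bela wins.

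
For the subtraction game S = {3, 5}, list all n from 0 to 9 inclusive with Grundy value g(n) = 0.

Compute g(0), g(1), … for moves {3, 5}:
k:     0  1  2  3  4  5  6  7  8  9
g(k):  0  0  0  1  1  1  2  2  0  0
The P-positions (g = 0) in 0..9 are 0, 1, 2, 8, 9.

0, 1, 2, 8, 9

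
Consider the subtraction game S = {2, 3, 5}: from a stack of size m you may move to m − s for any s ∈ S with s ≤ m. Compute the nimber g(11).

Grundy values for subtraction set {2, 3, 5}:
k:     0  1  2  3  4  5  6  7  8  9 10 11
g(k):  0  0  1  1  2  2  3  0  0  1  1  2
So g(11) = 2.

2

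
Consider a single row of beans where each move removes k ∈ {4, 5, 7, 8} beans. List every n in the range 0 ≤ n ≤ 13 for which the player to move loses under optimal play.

0, 1, 2, 3, 12, 13

Grundy values for subtraction set {4, 5, 7, 8}:
k:     0  1  2  3  4  5  6  7  8  9 10 11 12 13
g(k):  0  0  0  0  1  1  1  1  2  2  2  2  0  0
The P-positions (g = 0) in 0..13 are 0, 1, 2, 3, 12, 13.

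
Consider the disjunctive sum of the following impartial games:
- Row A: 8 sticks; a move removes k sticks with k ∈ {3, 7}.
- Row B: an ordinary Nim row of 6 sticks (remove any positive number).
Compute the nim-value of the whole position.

Build the Grundy sequence for row A with g(k) = mex{g(k−s) : s ∈ {3, 7}, s ≤ k}:
g(0) = mex{} = 0
g(1) = mex{} = 0
g(2) = mex{} = 0
g(3) = mex{0} = 1
g(4) = mex{0} = 1
g(5) = mex{0} = 1
g(6) = mex{1} = 0
g(7) = mex{0,1} = 2
g(8) = mex{0,1} = 2
So g(8) = 2.
Row B is a plain Nim row of size 6, so its Grundy value is 6.
By the Sprague-Grundy theorem, the Grundy value of a sum of independent games is the XOR of the component values.
Combined value = 2 XOR 6 = 4.

4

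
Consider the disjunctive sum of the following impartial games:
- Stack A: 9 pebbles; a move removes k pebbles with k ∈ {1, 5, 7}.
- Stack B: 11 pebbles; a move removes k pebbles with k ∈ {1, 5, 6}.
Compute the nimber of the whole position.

For stack A, compute g(0), g(1), … with moves {1, 5, 7}:
g(0) = mex{} = 0
g(1) = mex{0} = 1
g(2) = mex{1} = 0
g(3) = mex{0} = 1
g(4) = mex{1} = 0
g(5) = mex{0} = 1
g(6) = mex{1} = 0
g(7) = mex{0} = 1
g(8) = mex{1} = 0
g(9) = mex{0} = 1
So g(9) = 1.
Grundy values for stack B (subtraction set {1, 5, 6}):
g(0) = mex{} = 0
g(1) = mex{0} = 1
g(2) = mex{1} = 0
g(3) = mex{0} = 1
g(4) = mex{1} = 0
g(5) = mex{0} = 1
g(6) = mex{0,1} = 2
g(7) = mex{0,1,2} = 3
g(8) = mex{0,1,3} = 2
g(9) = mex{0,1,2} = 3
g(10) = mex{0,1,3} = 2
g(11) = mex{1,2} = 0
So g(11) = 0.
By the Sprague-Grundy theorem, the Grundy value of a sum of independent games is the XOR of the component values.
Combined value = 1 ⊕ 0 = 1.

1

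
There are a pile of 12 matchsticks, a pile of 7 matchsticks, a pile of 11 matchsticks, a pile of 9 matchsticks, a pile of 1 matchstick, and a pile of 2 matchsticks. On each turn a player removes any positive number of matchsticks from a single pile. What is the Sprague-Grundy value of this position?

10

Compute the nim-sum pairwise:
12 XOR 7 = 11
11 XOR 11 = 0
0 XOR 9 = 9
9 XOR 1 = 8
8 XOR 2 = 10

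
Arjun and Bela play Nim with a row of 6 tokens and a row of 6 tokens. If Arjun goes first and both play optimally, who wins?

Bela wins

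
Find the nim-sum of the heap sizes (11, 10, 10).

Nim-sum: 11 ^ 10 ^ 10 = 11.

11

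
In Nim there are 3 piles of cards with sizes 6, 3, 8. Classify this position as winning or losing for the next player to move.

Nim-sum: 6 XOR 3 XOR 8 = 13.
The nim-sum is 13 ≠ 0, so this is an N-position: the player to move can win.

Winning position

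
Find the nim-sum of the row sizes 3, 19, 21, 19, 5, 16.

3

Nim-sum: 3 ⊕ 19 ⊕ 21 ⊕ 19 ⊕ 5 ⊕ 16 = 3.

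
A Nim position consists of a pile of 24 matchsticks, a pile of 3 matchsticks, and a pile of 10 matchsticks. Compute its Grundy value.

17

Nim-sum: 24 XOR 3 XOR 10 = 17.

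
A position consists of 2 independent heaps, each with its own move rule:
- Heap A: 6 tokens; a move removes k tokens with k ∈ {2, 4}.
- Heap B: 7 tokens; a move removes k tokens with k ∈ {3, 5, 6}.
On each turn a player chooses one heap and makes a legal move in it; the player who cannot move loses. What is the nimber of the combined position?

2

Build the Grundy sequence for heap A with g(k) = mex{g(k−s) : s ∈ {2, 4}, s ≤ k}:
g(0) = mex{} = 0
g(1) = mex{} = 0
g(2) = mex{0} = 1
g(3) = mex{0} = 1
g(4) = mex{0,1} = 2
g(5) = mex{0,1} = 2
g(6) = mex{1,2} = 0
So g(6) = 0.
Grundy values for heap B (subtraction set {3, 5, 6}):
k:     0  1  2  3  4  5  6  7
g(k):  0  0  0  1  1  1  2  2
So g(7) = 2.
By the Sprague-Grundy theorem, the Grundy value of a sum of independent games is the XOR of the component values.
Combined value = 0 XOR 2 = 2.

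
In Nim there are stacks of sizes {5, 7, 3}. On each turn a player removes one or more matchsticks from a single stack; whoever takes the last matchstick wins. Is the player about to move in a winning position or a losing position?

Winning position

Compute the nim-sum pairwise:
5 ^ 7 = 2
2 ^ 3 = 1
The nim-sum is 1 ≠ 0, so this is an N-position: the player to move can win.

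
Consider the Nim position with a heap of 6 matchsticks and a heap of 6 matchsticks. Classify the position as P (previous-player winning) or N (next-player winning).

Compute the nim-sum pairwise:
6 ⊕ 6 = 0
The nim-sum is 0, so this is a P-position: the player to move is in a losing position under optimal play.

P-position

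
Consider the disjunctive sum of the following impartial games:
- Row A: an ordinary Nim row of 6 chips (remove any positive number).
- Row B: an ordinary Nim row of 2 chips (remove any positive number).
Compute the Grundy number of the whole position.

4

Row A is a plain Nim row of size 6, so its Grundy value is 6.
Row B is a plain Nim row of size 2, so its Grundy value is 2.
By the Sprague-Grundy theorem, the Grundy value of a sum of independent games is the XOR of the component values.
Combined value = 6 XOR 2 = 4.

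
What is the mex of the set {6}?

0

0 is not in the set, so the mex is 0.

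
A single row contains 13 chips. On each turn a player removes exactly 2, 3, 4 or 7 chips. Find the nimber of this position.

Build the Grundy sequence with g(k) = mex{g(k−s) : s ∈ {2, 3, 4, 7}, s ≤ k}:
g(0) = mex{} = 0
g(1) = mex{} = 0
g(2) = mex{0} = 1
g(3) = mex{0} = 1
g(4) = mex{0,1} = 2
g(5) = mex{0,1} = 2
g(6) = mex{1,2} = 0
g(7) = mex{0,1,2} = 3
g(8) = mex{0,2} = 1
g(9) = mex{0,1,2,3} = 4
g(10) = mex{0,1,3} = 2
g(11) = mex{1,2,3,4} = 0
g(12) = mex{1,2,4} = 0
g(13) = mex{0,2,4} = 1
So g(13) = 1.

1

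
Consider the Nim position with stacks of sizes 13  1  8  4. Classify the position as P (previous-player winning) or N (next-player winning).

P-position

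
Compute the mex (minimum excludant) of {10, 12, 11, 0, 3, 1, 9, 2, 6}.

The values 0, 1, 2, 3 are all present; 4 is the first non-negative integer missing from the set.

4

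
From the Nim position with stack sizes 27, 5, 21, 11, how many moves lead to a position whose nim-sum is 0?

0

Compute the nim-sum pairwise:
27 ^ 5 = 30
30 ^ 21 = 11
11 ^ 11 = 0
The nim-sum is already 0, so every move leaves a nonzero nim-sum — there are no winning moves.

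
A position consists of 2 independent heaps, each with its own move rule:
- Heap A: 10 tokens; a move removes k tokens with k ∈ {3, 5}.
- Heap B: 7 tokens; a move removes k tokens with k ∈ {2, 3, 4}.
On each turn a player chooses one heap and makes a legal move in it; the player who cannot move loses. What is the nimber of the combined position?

0

Grundy values for heap A (subtraction set {3, 5}):
g(0) = mex{} = 0
g(1) = mex{} = 0
g(2) = mex{} = 0
g(3) = mex{0} = 1
g(4) = mex{0} = 1
g(5) = mex{0} = 1
g(6) = mex{0,1} = 2
g(7) = mex{0,1} = 2
g(8) = mex{1} = 0
g(9) = mex{1,2} = 0
g(10) = mex{1,2} = 0
So g(10) = 0.
For heap B, compute g(0), g(1), … with moves {2, 3, 4}:
g(0) = mex{} = 0
g(1) = mex{} = 0
g(2) = mex{0} = 1
g(3) = mex{0} = 1
g(4) = mex{0,1} = 2
g(5) = mex{0,1} = 2
g(6) = mex{1,2} = 0
g(7) = mex{1,2} = 0
So g(7) = 0.
The value of a disjunctive sum is the nim-sum of the parts.
Combined value = 0 ⊕ 0 = 0.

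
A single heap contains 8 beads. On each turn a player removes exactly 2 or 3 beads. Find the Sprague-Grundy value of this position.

1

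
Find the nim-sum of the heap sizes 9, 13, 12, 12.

Bitwise XOR of the heap sizes:
  1001  (9)
  1101  (13)
  1100  (12)
  1100  (12)
  ----
  0100  (4)

4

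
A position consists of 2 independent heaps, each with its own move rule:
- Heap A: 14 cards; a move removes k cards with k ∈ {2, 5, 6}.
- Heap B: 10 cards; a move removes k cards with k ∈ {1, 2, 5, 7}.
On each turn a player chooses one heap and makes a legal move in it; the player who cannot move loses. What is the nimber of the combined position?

0

Grundy values for heap A (subtraction set {2, 5, 6}):
g(0) = mex{} = 0
g(1) = mex{} = 0
g(2) = mex{0} = 1
g(3) = mex{0} = 1
g(4) = mex{1} = 0
g(5) = mex{0,1} = 2
g(6) = mex{0} = 1
g(7) = mex{0,1,2} = 3
g(8) = mex{1} = 0
g(9) = mex{0,1,3} = 2
g(10) = mex{0,2} = 1
g(11) = mex{1,2} = 0
g(12) = mex{1,3} = 0
g(13) = mex{0,3} = 1
g(14) = mex{0,2} = 1
So g(14) = 1.
For heap B, compute g(0), g(1), … with moves {1, 2, 5, 7}:
k:     0  1  2  3  4  5  6  7  8  9 10
g(k):  0  1  2  0  1  2  0  1  2  0  1
So g(10) = 1.
The value of a disjunctive sum is the nim-sum of the parts.
Combined value = 1 ⊕ 1 = 0.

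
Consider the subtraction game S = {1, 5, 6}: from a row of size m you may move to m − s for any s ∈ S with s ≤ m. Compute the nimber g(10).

2

Compute g(0), g(1), … for moves {1, 5, 6}:
g(0) = mex{} = 0
g(1) = mex{0} = 1
g(2) = mex{1} = 0
g(3) = mex{0} = 1
g(4) = mex{1} = 0
g(5) = mex{0} = 1
g(6) = mex{0,1} = 2
g(7) = mex{0,1,2} = 3
g(8) = mex{0,1,3} = 2
g(9) = mex{0,1,2} = 3
g(10) = mex{0,1,3} = 2
So g(10) = 2.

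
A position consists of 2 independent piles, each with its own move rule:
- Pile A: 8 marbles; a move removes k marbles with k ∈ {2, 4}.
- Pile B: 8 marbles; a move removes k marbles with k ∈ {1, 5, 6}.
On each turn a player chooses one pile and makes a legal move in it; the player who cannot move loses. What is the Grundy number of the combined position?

Build the Grundy sequence for pile A with g(k) = mex{g(k−s) : s ∈ {2, 4}, s ≤ k}:
g(0) = mex{} = 0
g(1) = mex{} = 0
g(2) = mex{0} = 1
g(3) = mex{0} = 1
g(4) = mex{0,1} = 2
g(5) = mex{0,1} = 2
g(6) = mex{1,2} = 0
g(7) = mex{1,2} = 0
g(8) = mex{0,2} = 1
So g(8) = 1.
Build the Grundy sequence for pile B with g(k) = mex{g(k−s) : s ∈ {1, 5, 6}, s ≤ k}:
k:     0  1  2  3  4  5  6  7  8
g(k):  0  1  0  1  0  1  2  3  2
So g(8) = 2.
By the Sprague-Grundy theorem, the Grundy value of a sum of independent games is the XOR of the component values.
Combined value = 1 XOR 2 = 3.

3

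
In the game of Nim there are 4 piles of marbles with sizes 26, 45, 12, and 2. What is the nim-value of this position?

57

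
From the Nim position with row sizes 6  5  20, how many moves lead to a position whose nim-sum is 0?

In binary:
  00110  (6)
  00101  (5)
  10100  (20)
  -----
  10111  (23)
The overall nim-sum is X = 23. A row of size p has a winning move iff p XOR X < p (reduce it to p XOR X).
  6: 6 XOR 23 = 17 ≥ 6 — no move.
  5: 5 XOR 23 = 18 ≥ 5 — no move.
  20: 20 XOR 23 = 3 < 20 — winning move (to 3).
That gives 1 winning move.

1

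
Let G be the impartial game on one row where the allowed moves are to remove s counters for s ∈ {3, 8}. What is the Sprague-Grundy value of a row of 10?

Grundy values for subtraction set {3, 8}:
g(0) = mex{} = 0
g(1) = mex{} = 0
g(2) = mex{} = 0
g(3) = mex{0} = 1
g(4) = mex{0} = 1
g(5) = mex{0} = 1
g(6) = mex{1} = 0
g(7) = mex{1} = 0
g(8) = mex{0,1} = 2
g(9) = mex{0} = 1
g(10) = mex{0} = 1
So g(10) = 1.

1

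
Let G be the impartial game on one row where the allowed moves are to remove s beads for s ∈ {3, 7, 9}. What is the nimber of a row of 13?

2

Build the Grundy sequence with g(k) = mex{g(k−s) : s ∈ {3, 7, 9}, s ≤ k}:
k:     0  1  2  3  4  5  6  7  8  9 10 11 12 13
g(k):  0  0  0  1  1  1  0  2  2  1  3  3  0  2
So g(13) = 2.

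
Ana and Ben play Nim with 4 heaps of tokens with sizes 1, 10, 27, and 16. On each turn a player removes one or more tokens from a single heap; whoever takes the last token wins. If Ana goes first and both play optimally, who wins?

Ben wins

Nim-sum: 1 ^ 10 ^ 27 ^ 16 = 0.
The nim-sum is 0, so this is a P-position: the player to move is in a losing position under optimal play; Ana is about to move from it and so loses — Ben wins.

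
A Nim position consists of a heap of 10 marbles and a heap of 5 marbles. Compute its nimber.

Compute the nim-sum pairwise:
10 XOR 5 = 15

15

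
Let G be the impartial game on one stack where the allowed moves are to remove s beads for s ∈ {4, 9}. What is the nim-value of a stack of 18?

1

Grundy values for subtraction set {4, 9}:
k:     0  1  2  3  4  5  6  7  8  9 10 11 12 13 14 15 16 17 18
g(k):  0  0  0  0  1  1  1  1  0  2  2  2  1  0  0  0  0  1  1
So g(18) = 1.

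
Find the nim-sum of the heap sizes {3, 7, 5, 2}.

Bitwise XOR of the heap sizes:
  011  (3)
  111  (7)
  101  (5)
  010  (2)
  ---
  011  (3)

3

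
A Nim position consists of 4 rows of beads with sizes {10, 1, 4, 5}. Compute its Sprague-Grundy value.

10

Compute the nim-sum pairwise:
10 XOR 1 = 11
11 XOR 4 = 15
15 XOR 5 = 10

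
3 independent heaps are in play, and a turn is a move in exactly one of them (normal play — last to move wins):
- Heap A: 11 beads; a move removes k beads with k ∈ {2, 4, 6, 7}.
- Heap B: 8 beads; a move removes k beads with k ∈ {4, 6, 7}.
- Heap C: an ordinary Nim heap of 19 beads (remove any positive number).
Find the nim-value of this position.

16

Build the Grundy sequence for heap A with g(k) = mex{g(k−s) : s ∈ {2, 4, 6, 7}, s ≤ k}:
g(0) = mex{} = 0
g(1) = mex{} = 0
g(2) = mex{0} = 1
g(3) = mex{0} = 1
g(4) = mex{0,1} = 2
g(5) = mex{0,1} = 2
g(6) = mex{0,1,2} = 3
g(7) = mex{0,1,2} = 3
g(8) = mex{0,1,2,3} = 4
g(9) = mex{1,2,3} = 0
g(10) = mex{1,2,3,4} = 0
g(11) = mex{0,2,3} = 1
So g(11) = 1.
For heap B, compute g(0), g(1), … with moves {4, 6, 7}:
g(0) = mex{} = 0
g(1) = mex{} = 0
g(2) = mex{} = 0
g(3) = mex{} = 0
g(4) = mex{0} = 1
g(5) = mex{0} = 1
g(6) = mex{0} = 1
g(7) = mex{0} = 1
g(8) = mex{0,1} = 2
So g(8) = 2.
Heap C is a plain Nim heap of size 19, so its Grundy value is 19.
The value of a disjunctive sum is the nim-sum of the parts.
Combined value = 1 ⊕ 2 ⊕ 19 = 16.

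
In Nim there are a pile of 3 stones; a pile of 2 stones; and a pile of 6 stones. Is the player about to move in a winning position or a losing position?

Nim-sum: 3 ^ 2 ^ 6 = 7.
The nim-sum is 7 ≠ 0, so this is an N-position: the player to move can win.

Winning position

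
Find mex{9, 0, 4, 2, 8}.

0 is in the set but 1 is not, so the mex is 1.

1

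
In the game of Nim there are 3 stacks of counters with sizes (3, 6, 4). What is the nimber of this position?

1

Nim-sum: 3 XOR 6 XOR 4 = 1.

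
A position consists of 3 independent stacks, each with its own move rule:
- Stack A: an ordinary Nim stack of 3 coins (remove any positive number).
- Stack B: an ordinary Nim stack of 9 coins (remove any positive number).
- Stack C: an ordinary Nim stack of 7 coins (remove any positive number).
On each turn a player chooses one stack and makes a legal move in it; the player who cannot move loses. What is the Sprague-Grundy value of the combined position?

13

Stack A is a plain Nim stack of size 3, so its Grundy value is 3.
Stack B is a plain Nim stack of size 9, so its Grundy value is 9.
Stack C is a plain Nim stack of size 7, so its Grundy value is 7.
By the Sprague-Grundy theorem, the Grundy value of a sum of independent games is the XOR of the component values.
Combined value = 3 ⊕ 9 ⊕ 7 = 13.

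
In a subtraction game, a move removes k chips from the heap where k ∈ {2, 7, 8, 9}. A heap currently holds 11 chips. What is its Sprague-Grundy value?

Build the Grundy sequence with g(k) = mex{g(k−s) : s ∈ {2, 7, 8, 9}, s ≤ k}:
g(0) = mex{} = 0
g(1) = mex{} = 0
g(2) = mex{0} = 1
g(3) = mex{0} = 1
g(4) = mex{1} = 0
g(5) = mex{1} = 0
g(6) = mex{0} = 1
g(7) = mex{0} = 1
g(8) = mex{0,1} = 2
g(9) = mex{0,1} = 2
g(10) = mex{0,1,2} = 3
g(11) = mex{0,1,2} = 3
So g(11) = 3.

3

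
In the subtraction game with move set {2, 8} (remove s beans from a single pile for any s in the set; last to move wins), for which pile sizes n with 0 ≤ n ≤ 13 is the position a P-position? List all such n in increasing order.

Grundy values for subtraction set {2, 8}:
g(0) = mex{} = 0
g(1) = mex{} = 0
g(2) = mex{0} = 1
g(3) = mex{0} = 1
g(4) = mex{1} = 0
g(5) = mex{1} = 0
g(6) = mex{0} = 1
g(7) = mex{0} = 1
g(8) = mex{0,1} = 2
g(9) = mex{0,1} = 2
g(10) = mex{1,2} = 0
g(11) = mex{1,2} = 0
g(12) = mex{0} = 1
g(13) = mex{0} = 1
The P-positions (g = 0) in 0..13 are 0, 1, 4, 5, 10, 11.

0, 1, 4, 5, 10, 11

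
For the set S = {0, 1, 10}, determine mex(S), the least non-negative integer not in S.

The values 0, 1 are all present; 2 is the first non-negative integer missing from the set.

2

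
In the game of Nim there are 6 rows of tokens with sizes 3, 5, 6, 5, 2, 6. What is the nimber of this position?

1

Compute the nim-sum pairwise:
3 XOR 5 = 6
6 XOR 6 = 0
0 XOR 5 = 5
5 XOR 2 = 7
7 XOR 6 = 1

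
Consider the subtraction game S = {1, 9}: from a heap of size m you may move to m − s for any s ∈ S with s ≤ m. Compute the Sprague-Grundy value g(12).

0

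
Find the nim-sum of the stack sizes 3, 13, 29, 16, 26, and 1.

24

In binary:
  00011  (3)
  01101  (13)
  11101  (29)
  10000  (16)
  11010  (26)
  00001  (1)
  -----
  11000  (24)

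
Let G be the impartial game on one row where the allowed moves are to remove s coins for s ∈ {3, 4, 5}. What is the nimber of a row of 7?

Grundy values for subtraction set {3, 4, 5}:
k:     0  1  2  3  4  5  6  7
g(k):  0  0  0  1  1  1  2  2
So g(7) = 2.

2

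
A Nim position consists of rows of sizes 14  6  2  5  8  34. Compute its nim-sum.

37

Compute the nim-sum pairwise:
14 XOR 6 = 8
8 XOR 2 = 10
10 XOR 5 = 15
15 XOR 8 = 7
7 XOR 34 = 37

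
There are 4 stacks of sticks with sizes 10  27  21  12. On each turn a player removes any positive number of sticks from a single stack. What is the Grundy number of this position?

8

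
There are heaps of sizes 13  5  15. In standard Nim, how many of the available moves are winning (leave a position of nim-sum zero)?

3

In binary:
  1101  (13)
  0101  (5)
  1111  (15)
  ----
  0111  (7)
The overall nim-sum is X = 7. A heap of size p has a winning move iff p XOR X < p (reduce it to p XOR X).
  13: 13 XOR 7 = 10 < 13 — winning move (to 10).
  5: 5 XOR 7 = 2 < 5 — winning move (to 2).
  15: 15 XOR 7 = 8 < 15 — winning move (to 8).
That gives 3 winning moves.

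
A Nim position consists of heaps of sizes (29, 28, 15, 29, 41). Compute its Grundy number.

Bitwise XOR of the heap sizes:
  011101  (29)
  011100  (28)
  001111  (15)
  011101  (29)
  101001  (41)
  ------
  111010  (58)

58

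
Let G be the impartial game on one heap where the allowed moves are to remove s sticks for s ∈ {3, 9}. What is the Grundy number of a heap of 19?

0

Build the Grundy sequence with g(k) = mex{g(k−s) : s ∈ {3, 9}, s ≤ k}:
k:     0  1  2  3  4  5  6  7  8  9 10 11 12 13 14 15 16 17 18 19
g(k):  0  0  0  1  1  1  0  0  0  1  1  1  0  0  0  1  1  1  0  0
So g(19) = 0.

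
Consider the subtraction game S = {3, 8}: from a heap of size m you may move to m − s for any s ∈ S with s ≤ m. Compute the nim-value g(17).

0

Compute g(0), g(1), … for moves {3, 8}:
k:     0  1  2  3  4  5  6  7  8  9 10 11 12 13 14 15 16 17
g(k):  0  0  0  1  1  1  0  0  2  1  1  0  0  0  1  1  1  0
So g(17) = 0.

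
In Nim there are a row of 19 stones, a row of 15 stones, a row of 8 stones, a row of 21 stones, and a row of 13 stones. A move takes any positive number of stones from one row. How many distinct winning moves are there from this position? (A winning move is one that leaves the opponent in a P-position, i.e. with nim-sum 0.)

3

Compute the nim-sum pairwise:
19 ⊕ 15 = 28
28 ⊕ 8 = 20
20 ⊕ 21 = 1
1 ⊕ 13 = 12
The overall nim-sum is X = 12. A row of size p has a winning move iff p XOR X < p (reduce it to p XOR X).
  19: 19 XOR 12 = 31 ≥ 19 — no move.
  15: 15 XOR 12 = 3 < 15 — winning move (to 3).
  8: 8 XOR 12 = 4 < 8 — winning move (to 4).
  21: 21 XOR 12 = 25 ≥ 21 — no move.
  13: 13 XOR 12 = 1 < 13 — winning move (to 1).
That gives 3 winning moves.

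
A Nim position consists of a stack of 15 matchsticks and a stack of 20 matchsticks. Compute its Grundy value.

27

Nim-sum: 15 ^ 20 = 27.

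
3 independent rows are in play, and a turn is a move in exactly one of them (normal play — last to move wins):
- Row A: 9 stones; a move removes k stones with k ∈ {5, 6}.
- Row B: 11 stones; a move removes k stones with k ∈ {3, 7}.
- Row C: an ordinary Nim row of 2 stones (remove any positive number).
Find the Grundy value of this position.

3

Build the Grundy sequence for row A with g(k) = mex{g(k−s) : s ∈ {5, 6}, s ≤ k}:
g(0) = mex{} = 0
g(1) = mex{} = 0
g(2) = mex{} = 0
g(3) = mex{} = 0
g(4) = mex{} = 0
g(5) = mex{0} = 1
g(6) = mex{0} = 1
g(7) = mex{0} = 1
g(8) = mex{0} = 1
g(9) = mex{0} = 1
So g(9) = 1.
Grundy values for row B (subtraction set {3, 7}):
g(0) = mex{} = 0
g(1) = mex{} = 0
g(2) = mex{} = 0
g(3) = mex{0} = 1
g(4) = mex{0} = 1
g(5) = mex{0} = 1
g(6) = mex{1} = 0
g(7) = mex{0,1} = 2
g(8) = mex{0,1} = 2
g(9) = mex{0} = 1
g(10) = mex{1,2} = 0
g(11) = mex{1,2} = 0
So g(11) = 0.
Row C is a plain Nim row of size 2, so its Grundy value is 2.
The value of a disjunctive sum is the nim-sum of the parts.
Combined value = 1 XOR 0 XOR 2 = 3.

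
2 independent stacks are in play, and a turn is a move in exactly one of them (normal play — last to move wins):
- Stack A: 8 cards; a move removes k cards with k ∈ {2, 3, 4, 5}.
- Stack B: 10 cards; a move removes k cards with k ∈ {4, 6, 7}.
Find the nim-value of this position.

2

For stack A, compute g(0), g(1), … with moves {2, 3, 4, 5}:
g(0) = mex{} = 0
g(1) = mex{} = 0
g(2) = mex{0} = 1
g(3) = mex{0} = 1
g(4) = mex{0,1} = 2
g(5) = mex{0,1} = 2
g(6) = mex{0,1,2} = 3
g(7) = mex{1,2} = 0
g(8) = mex{1,2,3} = 0
So g(8) = 0.
For stack B, compute g(0), g(1), … with moves {4, 6, 7}:
g(0) = mex{} = 0
g(1) = mex{} = 0
g(2) = mex{} = 0
g(3) = mex{} = 0
g(4) = mex{0} = 1
g(5) = mex{0} = 1
g(6) = mex{0} = 1
g(7) = mex{0} = 1
g(8) = mex{0,1} = 2
g(9) = mex{0,1} = 2
g(10) = mex{0,1} = 2
So g(10) = 2.
The value of a disjunctive sum is the nim-sum of the parts.
Combined value = 0 ⊕ 2 = 2.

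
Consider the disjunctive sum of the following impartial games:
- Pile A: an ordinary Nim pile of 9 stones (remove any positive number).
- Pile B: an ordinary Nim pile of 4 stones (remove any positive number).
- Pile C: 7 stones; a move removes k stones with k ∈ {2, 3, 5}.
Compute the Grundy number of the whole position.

13

Pile A is a plain Nim pile of size 9, so its Grundy value is 9.
Pile B is a plain Nim pile of size 4, so its Grundy value is 4.
For pile C, compute g(0), g(1), … with moves {2, 3, 5}:
g(0) = mex{} = 0
g(1) = mex{} = 0
g(2) = mex{0} = 1
g(3) = mex{0} = 1
g(4) = mex{0,1} = 2
g(5) = mex{0,1} = 2
g(6) = mex{0,1,2} = 3
g(7) = mex{1,2} = 0
So g(7) = 0.
By the Sprague-Grundy theorem, the Grundy value of a sum of independent games is the XOR of the component values.
Combined value = 9 ⊕ 4 ⊕ 0 = 13.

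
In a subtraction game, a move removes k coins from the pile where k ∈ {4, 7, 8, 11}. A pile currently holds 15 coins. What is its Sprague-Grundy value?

0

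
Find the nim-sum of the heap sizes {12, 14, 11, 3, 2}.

8

Compute the nim-sum pairwise:
12 ^ 14 = 2
2 ^ 11 = 9
9 ^ 3 = 10
10 ^ 2 = 8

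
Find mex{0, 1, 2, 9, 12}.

3

The values 0, 1, 2 are all present; 3 is the first non-negative integer missing from the set.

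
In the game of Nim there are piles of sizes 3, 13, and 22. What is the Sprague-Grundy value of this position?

24

Write each in binary and XOR column by column:
  00011  (3)
  01101  (13)
  10110  (22)
  -----
  11000  (24)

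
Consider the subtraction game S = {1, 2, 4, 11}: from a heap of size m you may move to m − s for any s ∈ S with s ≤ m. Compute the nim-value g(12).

0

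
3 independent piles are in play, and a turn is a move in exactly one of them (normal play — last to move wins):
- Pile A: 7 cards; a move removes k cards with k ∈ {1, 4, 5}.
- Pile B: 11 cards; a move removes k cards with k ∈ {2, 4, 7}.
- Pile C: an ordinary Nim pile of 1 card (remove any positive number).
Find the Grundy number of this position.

3

Build the Grundy sequence for pile A with g(k) = mex{g(k−s) : s ∈ {1, 4, 5}, s ≤ k}:
g(0) = mex{} = 0
g(1) = mex{0} = 1
g(2) = mex{1} = 0
g(3) = mex{0} = 1
g(4) = mex{0,1} = 2
g(5) = mex{0,1,2} = 3
g(6) = mex{0,1,3} = 2
g(7) = mex{0,1,2} = 3
So g(7) = 3.
For pile B, compute g(0), g(1), … with moves {2, 4, 7}:
k:     0  1  2  3  4  5  6  7  8  9 10 11
g(k):  0  0  1  1  2  2  0  3  1  0  2  1
So g(11) = 1.
Pile C is a plain Nim pile of size 1, so its Grundy value is 1.
By the Sprague-Grundy theorem, the Grundy value of a sum of independent games is the XOR of the component values.
Combined value = 3 XOR 1 XOR 1 = 3.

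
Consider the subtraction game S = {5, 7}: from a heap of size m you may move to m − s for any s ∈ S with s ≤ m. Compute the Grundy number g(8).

Compute g(0), g(1), … for moves {5, 7}:
g(0) = mex{} = 0
g(1) = mex{} = 0
g(2) = mex{} = 0
g(3) = mex{} = 0
g(4) = mex{} = 0
g(5) = mex{0} = 1
g(6) = mex{0} = 1
g(7) = mex{0} = 1
g(8) = mex{0} = 1
So g(8) = 1.

1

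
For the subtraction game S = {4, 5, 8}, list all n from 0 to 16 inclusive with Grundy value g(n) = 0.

0, 1, 2, 3, 12, 13, 14, 15

Compute g(0), g(1), … for moves {4, 5, 8}:
k:     0  1  2  3  4  5  6  7  8  9 10 11 12 13 14 15 16
g(k):  0  0  0  0  1  1  1  1  2  2  2  2  0  0  0  0  1
The P-positions (g = 0) in 0..16 are 0, 1, 2, 3, 12, 13, 14, 15.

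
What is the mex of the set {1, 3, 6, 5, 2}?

0

0 is not in the set, so the mex is 0.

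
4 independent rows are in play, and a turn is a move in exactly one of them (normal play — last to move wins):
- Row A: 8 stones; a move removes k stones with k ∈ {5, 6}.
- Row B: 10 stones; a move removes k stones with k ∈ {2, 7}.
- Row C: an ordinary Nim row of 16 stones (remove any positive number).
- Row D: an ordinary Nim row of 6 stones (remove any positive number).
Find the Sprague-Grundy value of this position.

23

For row A, compute g(0), g(1), … with moves {5, 6}:
g(0) = mex{} = 0
g(1) = mex{} = 0
g(2) = mex{} = 0
g(3) = mex{} = 0
g(4) = mex{} = 0
g(5) = mex{0} = 1
g(6) = mex{0} = 1
g(7) = mex{0} = 1
g(8) = mex{0} = 1
So g(8) = 1.
For row B, compute g(0), g(1), … with moves {2, 7}:
g(0) = mex{} = 0
g(1) = mex{} = 0
g(2) = mex{0} = 1
g(3) = mex{0} = 1
g(4) = mex{1} = 0
g(5) = mex{1} = 0
g(6) = mex{0} = 1
g(7) = mex{0} = 1
g(8) = mex{0,1} = 2
g(9) = mex{1} = 0
g(10) = mex{1,2} = 0
So g(10) = 0.
Row C is a plain Nim row of size 16, so its Grundy value is 16.
Row D is a plain Nim row of size 6, so its Grundy value is 6.
By the Sprague-Grundy theorem, the Grundy value of a sum of independent games is the XOR of the component values.
Combined value = 1 ⊕ 0 ⊕ 16 ⊕ 6 = 23.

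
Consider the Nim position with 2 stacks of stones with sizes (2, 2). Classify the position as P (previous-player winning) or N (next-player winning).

In binary:
  10  (2)
  10  (2)
  --
  00  (0)
The nim-sum is 0, so this is a P-position: the player to move is in a losing position under optimal play.

P-position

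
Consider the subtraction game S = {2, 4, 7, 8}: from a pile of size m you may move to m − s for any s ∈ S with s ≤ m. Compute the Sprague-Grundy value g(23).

0

Build the Grundy sequence with g(k) = mex{g(k−s) : s ∈ {2, 4, 7, 8}, s ≤ k}:
k:     0  1  2  3  4  5  6  7  8  9 10 11 12 13 14 15 16 17 18 19 20 21 22 23
g(k):  0  0  1  1  2  2  0  3  1  4  2  0  0  1  1  2  2  0  3  1  4  2  0  0
So g(23) = 0.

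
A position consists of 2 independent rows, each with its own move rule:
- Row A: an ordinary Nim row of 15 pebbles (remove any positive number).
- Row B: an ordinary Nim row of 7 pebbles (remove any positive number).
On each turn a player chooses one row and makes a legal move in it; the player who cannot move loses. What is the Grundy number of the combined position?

Row A is a plain Nim row of size 15, so its Grundy value is 15.
Row B is a plain Nim row of size 7, so its Grundy value is 7.
The value of a disjunctive sum is the nim-sum of the parts.
Combined value = 15 ⊕ 7 = 8.

8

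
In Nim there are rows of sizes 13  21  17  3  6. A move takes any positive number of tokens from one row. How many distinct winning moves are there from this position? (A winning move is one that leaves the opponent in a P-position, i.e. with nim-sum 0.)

1

Compute the nim-sum pairwise:
13 ^ 21 = 24
24 ^ 17 = 9
9 ^ 3 = 10
10 ^ 6 = 12
The overall nim-sum is X = 12. A row of size p has a winning move iff p XOR X < p (reduce it to p XOR X).
  13: 13 XOR 12 = 1 < 13 — winning move (to 1).
  21: 21 XOR 12 = 25 ≥ 21 — no move.
  17: 17 XOR 12 = 29 ≥ 17 — no move.
  3: 3 XOR 12 = 15 ≥ 3 — no move.
  6: 6 XOR 12 = 10 ≥ 6 — no move.
That gives 1 winning move.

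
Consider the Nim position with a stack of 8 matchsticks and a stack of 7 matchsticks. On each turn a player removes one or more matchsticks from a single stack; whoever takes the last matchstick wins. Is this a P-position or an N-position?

N-position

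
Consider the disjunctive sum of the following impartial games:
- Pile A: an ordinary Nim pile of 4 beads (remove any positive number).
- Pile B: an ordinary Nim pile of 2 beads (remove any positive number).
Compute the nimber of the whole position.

Pile A is a plain Nim pile of size 4, so its Grundy value is 4.
Pile B is a plain Nim pile of size 2, so its Grundy value is 2.
By the Sprague-Grundy theorem, the Grundy value of a sum of independent games is the XOR of the component values.
Combined value = 4 XOR 2 = 6.

6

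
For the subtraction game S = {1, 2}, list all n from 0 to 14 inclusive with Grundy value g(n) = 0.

0, 3, 6, 9, 12

Build the Grundy sequence with g(k) = mex{g(k−s) : s ∈ {1, 2}, s ≤ k}:
g(0) = mex{} = 0
g(1) = mex{0} = 1
g(2) = mex{0,1} = 2
g(3) = mex{1,2} = 0
g(4) = mex{0,2} = 1
g(5) = mex{0,1} = 2
g(6) = mex{1,2} = 0
g(7) = mex{0,2} = 1
g(8) = mex{0,1} = 2
g(9) = mex{1,2} = 0
g(10) = mex{0,2} = 1
g(11) = mex{0,1} = 2
g(12) = mex{1,2} = 0
g(13) = mex{0,2} = 1
g(14) = mex{0,1} = 2
The P-positions (g = 0) in 0..14 are 0, 3, 6, 9, 12.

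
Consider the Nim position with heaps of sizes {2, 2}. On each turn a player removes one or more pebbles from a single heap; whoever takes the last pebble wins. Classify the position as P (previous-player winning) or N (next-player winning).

Compute the nim-sum pairwise:
2 ^ 2 = 0
The nim-sum is 0, so this is a P-position: the player to move is in a losing position under optimal play.

P-position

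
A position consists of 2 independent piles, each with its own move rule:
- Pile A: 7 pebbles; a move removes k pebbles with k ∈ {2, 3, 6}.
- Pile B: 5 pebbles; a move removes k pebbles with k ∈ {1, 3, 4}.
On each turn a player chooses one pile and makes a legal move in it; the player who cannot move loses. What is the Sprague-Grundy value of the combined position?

2

Grundy values for pile A (subtraction set {2, 3, 6}):
k:     0  1  2  3  4  5  6  7
g(k):  0  0  1  1  2  0  3  1
So g(7) = 1.
Build the Grundy sequence for pile B with g(k) = mex{g(k−s) : s ∈ {1, 3, 4}, s ≤ k}:
g(0) = mex{} = 0
g(1) = mex{0} = 1
g(2) = mex{1} = 0
g(3) = mex{0} = 1
g(4) = mex{0,1} = 2
g(5) = mex{0,1,2} = 3
So g(5) = 3.
The value of a disjunctive sum is the nim-sum of the parts.
Combined value = 1 ⊕ 3 = 2.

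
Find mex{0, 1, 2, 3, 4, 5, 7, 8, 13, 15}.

6

The values 0, 1, 2, 3, 4, 5 are all present; 6 is the first non-negative integer missing from the set.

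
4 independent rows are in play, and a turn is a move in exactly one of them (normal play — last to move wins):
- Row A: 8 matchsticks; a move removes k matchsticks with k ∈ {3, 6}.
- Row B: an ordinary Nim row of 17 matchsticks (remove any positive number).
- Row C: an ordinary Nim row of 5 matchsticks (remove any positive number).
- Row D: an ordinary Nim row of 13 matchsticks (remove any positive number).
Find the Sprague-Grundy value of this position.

27

For row A, compute g(0), g(1), … with moves {3, 6}:
k:     0  1  2  3  4  5  6  7  8
g(k):  0  0  0  1  1  1  2  2  2
So g(8) = 2.
Row B is a plain Nim row of size 17, so its Grundy value is 17.
Row C is a plain Nim row of size 5, so its Grundy value is 5.
Row D is a plain Nim row of size 13, so its Grundy value is 13.
By the Sprague-Grundy theorem, the Grundy value of a sum of independent games is the XOR of the component values.
Combined value = 2 XOR 17 XOR 5 XOR 13 = 27.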